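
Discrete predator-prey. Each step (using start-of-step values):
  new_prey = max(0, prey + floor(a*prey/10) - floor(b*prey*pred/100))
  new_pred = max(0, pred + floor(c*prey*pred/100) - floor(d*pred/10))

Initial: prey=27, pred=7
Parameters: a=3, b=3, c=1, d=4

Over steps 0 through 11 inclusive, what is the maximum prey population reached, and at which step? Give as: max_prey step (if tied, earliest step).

Answer: 88 9

Derivation:
Step 1: prey: 27+8-5=30; pred: 7+1-2=6
Step 2: prey: 30+9-5=34; pred: 6+1-2=5
Step 3: prey: 34+10-5=39; pred: 5+1-2=4
Step 4: prey: 39+11-4=46; pred: 4+1-1=4
Step 5: prey: 46+13-5=54; pred: 4+1-1=4
Step 6: prey: 54+16-6=64; pred: 4+2-1=5
Step 7: prey: 64+19-9=74; pred: 5+3-2=6
Step 8: prey: 74+22-13=83; pred: 6+4-2=8
Step 9: prey: 83+24-19=88; pred: 8+6-3=11
Step 10: prey: 88+26-29=85; pred: 11+9-4=16
Step 11: prey: 85+25-40=70; pred: 16+13-6=23
Max prey = 88 at step 9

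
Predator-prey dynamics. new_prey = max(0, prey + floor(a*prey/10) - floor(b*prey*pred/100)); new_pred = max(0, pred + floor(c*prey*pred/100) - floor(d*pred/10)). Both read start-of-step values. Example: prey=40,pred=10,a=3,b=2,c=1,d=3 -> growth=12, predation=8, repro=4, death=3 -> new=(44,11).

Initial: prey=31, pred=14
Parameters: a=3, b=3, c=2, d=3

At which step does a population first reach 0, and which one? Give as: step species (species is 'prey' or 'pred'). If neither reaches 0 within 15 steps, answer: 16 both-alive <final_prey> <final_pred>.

Step 1: prey: 31+9-13=27; pred: 14+8-4=18
Step 2: prey: 27+8-14=21; pred: 18+9-5=22
Step 3: prey: 21+6-13=14; pred: 22+9-6=25
Step 4: prey: 14+4-10=8; pred: 25+7-7=25
Step 5: prey: 8+2-6=4; pred: 25+4-7=22
Step 6: prey: 4+1-2=3; pred: 22+1-6=17
Step 7: prey: 3+0-1=2; pred: 17+1-5=13
Step 8: prey: 2+0-0=2; pred: 13+0-3=10
Step 9: prey: 2+0-0=2; pred: 10+0-3=7
Step 10: prey: 2+0-0=2; pred: 7+0-2=5
Step 11: prey: 2+0-0=2; pred: 5+0-1=4
Step 12: prey: 2+0-0=2; pred: 4+0-1=3
Step 13: prey: 2+0-0=2; pred: 3+0-0=3
Steps 14-15: state stable at prey=2, pred=3 (no change)
No extinction within 15 steps

Answer: 16 both-alive 2 3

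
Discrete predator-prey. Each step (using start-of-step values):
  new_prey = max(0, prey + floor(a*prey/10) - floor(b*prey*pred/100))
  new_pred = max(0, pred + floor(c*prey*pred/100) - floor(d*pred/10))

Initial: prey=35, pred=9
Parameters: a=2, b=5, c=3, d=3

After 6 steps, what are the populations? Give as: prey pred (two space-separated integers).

Answer: 0 9

Derivation:
Step 1: prey: 35+7-15=27; pred: 9+9-2=16
Step 2: prey: 27+5-21=11; pred: 16+12-4=24
Step 3: prey: 11+2-13=0; pred: 24+7-7=24
Step 4: prey: 0+0-0=0; pred: 24+0-7=17
Step 5: prey: 0+0-0=0; pred: 17+0-5=12
Step 6: prey: 0+0-0=0; pred: 12+0-3=9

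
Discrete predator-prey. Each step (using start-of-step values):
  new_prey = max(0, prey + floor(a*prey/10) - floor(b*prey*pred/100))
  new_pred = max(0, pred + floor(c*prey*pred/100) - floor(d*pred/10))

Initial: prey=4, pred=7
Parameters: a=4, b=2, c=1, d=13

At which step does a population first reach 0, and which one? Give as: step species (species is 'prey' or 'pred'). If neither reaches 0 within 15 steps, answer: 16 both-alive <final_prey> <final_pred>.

Step 1: prey: 4+1-0=5; pred: 7+0-9=0
First extinction: pred at step 1

Answer: 1 pred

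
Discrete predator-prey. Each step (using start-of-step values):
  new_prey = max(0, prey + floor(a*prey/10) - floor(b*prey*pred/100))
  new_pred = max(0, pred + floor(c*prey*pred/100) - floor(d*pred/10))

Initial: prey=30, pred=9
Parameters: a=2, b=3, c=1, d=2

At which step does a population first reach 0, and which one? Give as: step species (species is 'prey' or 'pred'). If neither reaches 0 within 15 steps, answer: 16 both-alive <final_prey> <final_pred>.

Step 1: prey: 30+6-8=28; pred: 9+2-1=10
Step 2: prey: 28+5-8=25; pred: 10+2-2=10
Step 3: prey: 25+5-7=23; pred: 10+2-2=10
Step 4: prey: 23+4-6=21; pred: 10+2-2=10
Step 5: prey: 21+4-6=19; pred: 10+2-2=10
Step 6: prey: 19+3-5=17; pred: 10+1-2=9
Step 7: prey: 17+3-4=16; pred: 9+1-1=9
Step 8: prey: 16+3-4=15; pred: 9+1-1=9
Step 9: prey: 15+3-4=14; pred: 9+1-1=9
Step 10: prey: 14+2-3=13; pred: 9+1-1=9
Step 11: prey: 13+2-3=12; pred: 9+1-1=9
Step 12: prey: 12+2-3=11; pred: 9+1-1=9
Step 13: prey: 11+2-2=11; pred: 9+0-1=8
Step 14: prey: 11+2-2=11; pred: 8+0-1=7
Step 15: prey: 11+2-2=11; pred: 7+0-1=6
No extinction within 15 steps

Answer: 16 both-alive 11 6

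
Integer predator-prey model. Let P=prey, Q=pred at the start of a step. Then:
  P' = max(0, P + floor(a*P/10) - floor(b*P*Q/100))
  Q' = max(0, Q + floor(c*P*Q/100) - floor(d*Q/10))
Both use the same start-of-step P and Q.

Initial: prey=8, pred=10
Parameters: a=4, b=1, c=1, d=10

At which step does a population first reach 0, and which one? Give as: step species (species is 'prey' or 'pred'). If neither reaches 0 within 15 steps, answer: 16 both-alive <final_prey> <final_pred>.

Answer: 1 pred

Derivation:
Step 1: prey: 8+3-0=11; pred: 10+0-10=0
First extinction: pred at step 1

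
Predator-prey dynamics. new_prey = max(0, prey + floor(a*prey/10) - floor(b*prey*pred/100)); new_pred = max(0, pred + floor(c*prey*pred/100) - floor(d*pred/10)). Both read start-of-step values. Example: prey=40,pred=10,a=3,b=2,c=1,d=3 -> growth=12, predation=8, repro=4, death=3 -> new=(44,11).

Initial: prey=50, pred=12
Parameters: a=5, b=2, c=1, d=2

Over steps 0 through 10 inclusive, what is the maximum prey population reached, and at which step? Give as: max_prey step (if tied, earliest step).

Step 1: prey: 50+25-12=63; pred: 12+6-2=16
Step 2: prey: 63+31-20=74; pred: 16+10-3=23
Step 3: prey: 74+37-34=77; pred: 23+17-4=36
Step 4: prey: 77+38-55=60; pred: 36+27-7=56
Step 5: prey: 60+30-67=23; pred: 56+33-11=78
Step 6: prey: 23+11-35=0; pred: 78+17-15=80
Step 7: prey: 0+0-0=0; pred: 80+0-16=64
Step 8: prey: 0+0-0=0; pred: 64+0-12=52
Step 9: prey: 0+0-0=0; pred: 52+0-10=42
Step 10: prey: 0+0-0=0; pred: 42+0-8=34
Max prey = 77 at step 3

Answer: 77 3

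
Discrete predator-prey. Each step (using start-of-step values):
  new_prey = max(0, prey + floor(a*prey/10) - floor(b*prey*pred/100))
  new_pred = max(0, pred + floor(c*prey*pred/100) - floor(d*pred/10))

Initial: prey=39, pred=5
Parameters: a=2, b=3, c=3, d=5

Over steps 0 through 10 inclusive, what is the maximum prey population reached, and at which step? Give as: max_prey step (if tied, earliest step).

Answer: 41 1

Derivation:
Step 1: prey: 39+7-5=41; pred: 5+5-2=8
Step 2: prey: 41+8-9=40; pred: 8+9-4=13
Step 3: prey: 40+8-15=33; pred: 13+15-6=22
Step 4: prey: 33+6-21=18; pred: 22+21-11=32
Step 5: prey: 18+3-17=4; pred: 32+17-16=33
Step 6: prey: 4+0-3=1; pred: 33+3-16=20
Step 7: prey: 1+0-0=1; pred: 20+0-10=10
Step 8: prey: 1+0-0=1; pred: 10+0-5=5
Step 9: prey: 1+0-0=1; pred: 5+0-2=3
Step 10: prey: 1+0-0=1; pred: 3+0-1=2
Max prey = 41 at step 1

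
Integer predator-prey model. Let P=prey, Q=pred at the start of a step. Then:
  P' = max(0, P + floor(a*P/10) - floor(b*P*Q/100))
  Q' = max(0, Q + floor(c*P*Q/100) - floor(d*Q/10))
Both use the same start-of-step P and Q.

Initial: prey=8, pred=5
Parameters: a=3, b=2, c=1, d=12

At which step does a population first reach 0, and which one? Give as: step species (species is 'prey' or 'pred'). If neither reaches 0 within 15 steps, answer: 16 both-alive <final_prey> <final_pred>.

Answer: 1 pred

Derivation:
Step 1: prey: 8+2-0=10; pred: 5+0-6=0
First extinction: pred at step 1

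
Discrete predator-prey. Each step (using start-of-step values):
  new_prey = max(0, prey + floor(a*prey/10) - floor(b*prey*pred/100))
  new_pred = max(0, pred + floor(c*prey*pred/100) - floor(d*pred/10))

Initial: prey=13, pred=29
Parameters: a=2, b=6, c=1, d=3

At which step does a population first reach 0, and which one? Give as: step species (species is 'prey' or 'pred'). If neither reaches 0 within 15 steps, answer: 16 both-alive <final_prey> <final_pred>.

Step 1: prey: 13+2-22=0; pred: 29+3-8=24
First extinction: prey at step 1

Answer: 1 prey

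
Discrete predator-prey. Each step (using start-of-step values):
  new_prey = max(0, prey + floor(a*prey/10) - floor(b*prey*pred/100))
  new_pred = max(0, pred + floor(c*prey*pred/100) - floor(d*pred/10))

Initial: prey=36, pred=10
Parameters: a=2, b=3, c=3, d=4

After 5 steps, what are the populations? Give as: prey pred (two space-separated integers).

Answer: 1 20

Derivation:
Step 1: prey: 36+7-10=33; pred: 10+10-4=16
Step 2: prey: 33+6-15=24; pred: 16+15-6=25
Step 3: prey: 24+4-18=10; pred: 25+18-10=33
Step 4: prey: 10+2-9=3; pred: 33+9-13=29
Step 5: prey: 3+0-2=1; pred: 29+2-11=20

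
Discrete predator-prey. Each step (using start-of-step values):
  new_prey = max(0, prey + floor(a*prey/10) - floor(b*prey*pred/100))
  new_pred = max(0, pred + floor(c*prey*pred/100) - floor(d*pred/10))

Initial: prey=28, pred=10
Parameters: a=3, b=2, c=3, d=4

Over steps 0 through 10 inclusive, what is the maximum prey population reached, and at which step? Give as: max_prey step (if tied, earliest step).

Step 1: prey: 28+8-5=31; pred: 10+8-4=14
Step 2: prey: 31+9-8=32; pred: 14+13-5=22
Step 3: prey: 32+9-14=27; pred: 22+21-8=35
Step 4: prey: 27+8-18=17; pred: 35+28-14=49
Step 5: prey: 17+5-16=6; pred: 49+24-19=54
Step 6: prey: 6+1-6=1; pred: 54+9-21=42
Step 7: prey: 1+0-0=1; pred: 42+1-16=27
Step 8: prey: 1+0-0=1; pred: 27+0-10=17
Step 9: prey: 1+0-0=1; pred: 17+0-6=11
Step 10: prey: 1+0-0=1; pred: 11+0-4=7
Max prey = 32 at step 2

Answer: 32 2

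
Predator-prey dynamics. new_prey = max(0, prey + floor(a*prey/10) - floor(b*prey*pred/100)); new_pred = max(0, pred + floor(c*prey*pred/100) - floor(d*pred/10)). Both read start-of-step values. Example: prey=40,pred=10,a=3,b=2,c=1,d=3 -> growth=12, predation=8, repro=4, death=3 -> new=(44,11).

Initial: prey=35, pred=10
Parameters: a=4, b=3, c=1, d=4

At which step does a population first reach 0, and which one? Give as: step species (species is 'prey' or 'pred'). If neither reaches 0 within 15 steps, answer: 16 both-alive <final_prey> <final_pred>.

Answer: 16 both-alive 12 7

Derivation:
Step 1: prey: 35+14-10=39; pred: 10+3-4=9
Step 2: prey: 39+15-10=44; pred: 9+3-3=9
Step 3: prey: 44+17-11=50; pred: 9+3-3=9
Step 4: prey: 50+20-13=57; pred: 9+4-3=10
Step 5: prey: 57+22-17=62; pred: 10+5-4=11
Step 6: prey: 62+24-20=66; pred: 11+6-4=13
Step 7: prey: 66+26-25=67; pred: 13+8-5=16
Step 8: prey: 67+26-32=61; pred: 16+10-6=20
Step 9: prey: 61+24-36=49; pred: 20+12-8=24
Step 10: prey: 49+19-35=33; pred: 24+11-9=26
Step 11: prey: 33+13-25=21; pred: 26+8-10=24
Step 12: prey: 21+8-15=14; pred: 24+5-9=20
Step 13: prey: 14+5-8=11; pred: 20+2-8=14
Step 14: prey: 11+4-4=11; pred: 14+1-5=10
Step 15: prey: 11+4-3=12; pred: 10+1-4=7
No extinction within 15 steps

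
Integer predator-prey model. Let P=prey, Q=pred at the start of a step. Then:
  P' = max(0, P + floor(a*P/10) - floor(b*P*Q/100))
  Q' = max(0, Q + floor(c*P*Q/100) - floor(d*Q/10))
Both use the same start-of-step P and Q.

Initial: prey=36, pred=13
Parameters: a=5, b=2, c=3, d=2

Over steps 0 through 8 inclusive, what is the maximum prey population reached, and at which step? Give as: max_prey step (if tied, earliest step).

Step 1: prey: 36+18-9=45; pred: 13+14-2=25
Step 2: prey: 45+22-22=45; pred: 25+33-5=53
Step 3: prey: 45+22-47=20; pred: 53+71-10=114
Step 4: prey: 20+10-45=0; pred: 114+68-22=160
Step 5: prey: 0+0-0=0; pred: 160+0-32=128
Step 6: prey: 0+0-0=0; pred: 128+0-25=103
Step 7: prey: 0+0-0=0; pred: 103+0-20=83
Step 8: prey: 0+0-0=0; pred: 83+0-16=67
Max prey = 45 at step 1

Answer: 45 1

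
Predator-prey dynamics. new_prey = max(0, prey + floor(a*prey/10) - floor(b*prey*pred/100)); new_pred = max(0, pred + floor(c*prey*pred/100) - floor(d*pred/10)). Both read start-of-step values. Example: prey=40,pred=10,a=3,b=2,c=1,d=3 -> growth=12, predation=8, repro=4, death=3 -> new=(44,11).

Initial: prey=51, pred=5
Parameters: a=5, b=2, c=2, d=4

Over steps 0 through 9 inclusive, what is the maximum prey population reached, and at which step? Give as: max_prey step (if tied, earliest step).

Answer: 112 3

Derivation:
Step 1: prey: 51+25-5=71; pred: 5+5-2=8
Step 2: prey: 71+35-11=95; pred: 8+11-3=16
Step 3: prey: 95+47-30=112; pred: 16+30-6=40
Step 4: prey: 112+56-89=79; pred: 40+89-16=113
Step 5: prey: 79+39-178=0; pred: 113+178-45=246
Step 6: prey: 0+0-0=0; pred: 246+0-98=148
Step 7: prey: 0+0-0=0; pred: 148+0-59=89
Step 8: prey: 0+0-0=0; pred: 89+0-35=54
Step 9: prey: 0+0-0=0; pred: 54+0-21=33
Max prey = 112 at step 3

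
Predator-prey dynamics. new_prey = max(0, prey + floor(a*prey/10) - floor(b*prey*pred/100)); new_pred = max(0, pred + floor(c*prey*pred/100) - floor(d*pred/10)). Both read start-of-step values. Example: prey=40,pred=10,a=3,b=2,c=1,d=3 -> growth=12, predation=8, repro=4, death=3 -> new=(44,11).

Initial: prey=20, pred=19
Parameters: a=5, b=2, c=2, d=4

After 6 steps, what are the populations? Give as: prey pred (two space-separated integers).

Step 1: prey: 20+10-7=23; pred: 19+7-7=19
Step 2: prey: 23+11-8=26; pred: 19+8-7=20
Step 3: prey: 26+13-10=29; pred: 20+10-8=22
Step 4: prey: 29+14-12=31; pred: 22+12-8=26
Step 5: prey: 31+15-16=30; pred: 26+16-10=32
Step 6: prey: 30+15-19=26; pred: 32+19-12=39

Answer: 26 39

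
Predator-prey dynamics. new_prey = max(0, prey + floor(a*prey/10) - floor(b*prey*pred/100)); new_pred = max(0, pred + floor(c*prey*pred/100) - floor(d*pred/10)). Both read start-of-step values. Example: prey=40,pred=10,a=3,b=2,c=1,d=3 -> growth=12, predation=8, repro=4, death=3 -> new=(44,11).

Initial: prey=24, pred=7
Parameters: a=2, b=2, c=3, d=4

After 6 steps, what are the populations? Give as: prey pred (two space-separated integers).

Answer: 10 29

Derivation:
Step 1: prey: 24+4-3=25; pred: 7+5-2=10
Step 2: prey: 25+5-5=25; pred: 10+7-4=13
Step 3: prey: 25+5-6=24; pred: 13+9-5=17
Step 4: prey: 24+4-8=20; pred: 17+12-6=23
Step 5: prey: 20+4-9=15; pred: 23+13-9=27
Step 6: prey: 15+3-8=10; pred: 27+12-10=29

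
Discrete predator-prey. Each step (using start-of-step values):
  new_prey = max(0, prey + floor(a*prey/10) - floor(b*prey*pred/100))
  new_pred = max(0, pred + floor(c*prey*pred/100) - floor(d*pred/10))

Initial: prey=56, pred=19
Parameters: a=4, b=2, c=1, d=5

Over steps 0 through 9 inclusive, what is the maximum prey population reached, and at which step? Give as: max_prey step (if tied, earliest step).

Step 1: prey: 56+22-21=57; pred: 19+10-9=20
Step 2: prey: 57+22-22=57; pred: 20+11-10=21
Step 3: prey: 57+22-23=56; pred: 21+11-10=22
Step 4: prey: 56+22-24=54; pred: 22+12-11=23
Step 5: prey: 54+21-24=51; pred: 23+12-11=24
Step 6: prey: 51+20-24=47; pred: 24+12-12=24
Step 7: prey: 47+18-22=43; pred: 24+11-12=23
Step 8: prey: 43+17-19=41; pred: 23+9-11=21
Step 9: prey: 41+16-17=40; pred: 21+8-10=19
Max prey = 57 at step 1

Answer: 57 1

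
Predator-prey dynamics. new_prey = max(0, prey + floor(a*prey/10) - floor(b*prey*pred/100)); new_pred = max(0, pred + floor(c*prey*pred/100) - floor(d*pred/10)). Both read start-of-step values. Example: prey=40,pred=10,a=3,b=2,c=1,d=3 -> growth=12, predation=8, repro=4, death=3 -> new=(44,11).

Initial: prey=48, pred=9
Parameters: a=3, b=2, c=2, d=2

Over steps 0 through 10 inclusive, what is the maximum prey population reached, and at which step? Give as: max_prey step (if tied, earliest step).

Step 1: prey: 48+14-8=54; pred: 9+8-1=16
Step 2: prey: 54+16-17=53; pred: 16+17-3=30
Step 3: prey: 53+15-31=37; pred: 30+31-6=55
Step 4: prey: 37+11-40=8; pred: 55+40-11=84
Step 5: prey: 8+2-13=0; pred: 84+13-16=81
Step 6: prey: 0+0-0=0; pred: 81+0-16=65
Step 7: prey: 0+0-0=0; pred: 65+0-13=52
Step 8: prey: 0+0-0=0; pred: 52+0-10=42
Step 9: prey: 0+0-0=0; pred: 42+0-8=34
Step 10: prey: 0+0-0=0; pred: 34+0-6=28
Max prey = 54 at step 1

Answer: 54 1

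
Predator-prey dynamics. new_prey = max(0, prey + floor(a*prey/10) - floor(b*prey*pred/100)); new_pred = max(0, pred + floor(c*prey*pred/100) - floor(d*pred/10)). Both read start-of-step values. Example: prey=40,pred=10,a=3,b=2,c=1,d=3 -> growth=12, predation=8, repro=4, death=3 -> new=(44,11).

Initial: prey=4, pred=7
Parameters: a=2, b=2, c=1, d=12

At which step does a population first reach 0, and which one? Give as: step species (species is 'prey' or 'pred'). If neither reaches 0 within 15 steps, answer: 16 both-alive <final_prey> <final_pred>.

Answer: 1 pred

Derivation:
Step 1: prey: 4+0-0=4; pred: 7+0-8=0
First extinction: pred at step 1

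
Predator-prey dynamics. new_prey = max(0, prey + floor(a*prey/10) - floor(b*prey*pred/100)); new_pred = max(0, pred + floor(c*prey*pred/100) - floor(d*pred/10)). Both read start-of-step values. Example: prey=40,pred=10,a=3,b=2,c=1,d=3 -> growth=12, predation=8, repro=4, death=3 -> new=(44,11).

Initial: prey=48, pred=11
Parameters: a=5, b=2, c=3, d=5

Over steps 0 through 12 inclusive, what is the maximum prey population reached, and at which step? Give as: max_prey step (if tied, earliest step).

Answer: 67 2

Derivation:
Step 1: prey: 48+24-10=62; pred: 11+15-5=21
Step 2: prey: 62+31-26=67; pred: 21+39-10=50
Step 3: prey: 67+33-67=33; pred: 50+100-25=125
Step 4: prey: 33+16-82=0; pred: 125+123-62=186
Step 5: prey: 0+0-0=0; pred: 186+0-93=93
Step 6: prey: 0+0-0=0; pred: 93+0-46=47
Step 7: prey: 0+0-0=0; pred: 47+0-23=24
Step 8: prey: 0+0-0=0; pred: 24+0-12=12
Step 9: prey: 0+0-0=0; pred: 12+0-6=6
Step 10: prey: 0+0-0=0; pred: 6+0-3=3
Step 11: prey: 0+0-0=0; pred: 3+0-1=2
Step 12: prey: 0+0-0=0; pred: 2+0-1=1
Max prey = 67 at step 2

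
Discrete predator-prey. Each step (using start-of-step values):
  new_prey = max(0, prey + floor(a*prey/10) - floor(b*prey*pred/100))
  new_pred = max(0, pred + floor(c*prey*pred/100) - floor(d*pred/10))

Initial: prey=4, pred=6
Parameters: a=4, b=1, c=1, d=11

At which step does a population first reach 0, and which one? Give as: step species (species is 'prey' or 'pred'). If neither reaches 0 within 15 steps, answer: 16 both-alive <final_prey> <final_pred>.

Step 1: prey: 4+1-0=5; pred: 6+0-6=0
First extinction: pred at step 1

Answer: 1 pred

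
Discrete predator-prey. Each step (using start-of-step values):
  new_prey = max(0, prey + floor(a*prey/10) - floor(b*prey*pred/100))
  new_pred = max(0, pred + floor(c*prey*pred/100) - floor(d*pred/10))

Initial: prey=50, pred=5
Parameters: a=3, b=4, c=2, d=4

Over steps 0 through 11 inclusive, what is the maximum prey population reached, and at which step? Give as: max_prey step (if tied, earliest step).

Answer: 55 1

Derivation:
Step 1: prey: 50+15-10=55; pred: 5+5-2=8
Step 2: prey: 55+16-17=54; pred: 8+8-3=13
Step 3: prey: 54+16-28=42; pred: 13+14-5=22
Step 4: prey: 42+12-36=18; pred: 22+18-8=32
Step 5: prey: 18+5-23=0; pred: 32+11-12=31
Step 6: prey: 0+0-0=0; pred: 31+0-12=19
Step 7: prey: 0+0-0=0; pred: 19+0-7=12
Step 8: prey: 0+0-0=0; pred: 12+0-4=8
Step 9: prey: 0+0-0=0; pred: 8+0-3=5
Step 10: prey: 0+0-0=0; pred: 5+0-2=3
Step 11: prey: 0+0-0=0; pred: 3+0-1=2
Max prey = 55 at step 1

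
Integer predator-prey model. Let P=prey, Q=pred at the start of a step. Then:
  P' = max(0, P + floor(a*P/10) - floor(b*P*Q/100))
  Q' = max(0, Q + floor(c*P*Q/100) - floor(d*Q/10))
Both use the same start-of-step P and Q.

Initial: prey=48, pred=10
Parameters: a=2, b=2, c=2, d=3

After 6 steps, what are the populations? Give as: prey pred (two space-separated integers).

Answer: 1 34

Derivation:
Step 1: prey: 48+9-9=48; pred: 10+9-3=16
Step 2: prey: 48+9-15=42; pred: 16+15-4=27
Step 3: prey: 42+8-22=28; pred: 27+22-8=41
Step 4: prey: 28+5-22=11; pred: 41+22-12=51
Step 5: prey: 11+2-11=2; pred: 51+11-15=47
Step 6: prey: 2+0-1=1; pred: 47+1-14=34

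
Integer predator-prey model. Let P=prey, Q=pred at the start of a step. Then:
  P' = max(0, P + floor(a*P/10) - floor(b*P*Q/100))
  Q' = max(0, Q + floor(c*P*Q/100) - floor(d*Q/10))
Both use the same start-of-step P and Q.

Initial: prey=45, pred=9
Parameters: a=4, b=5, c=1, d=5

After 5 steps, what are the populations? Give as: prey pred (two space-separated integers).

Answer: 48 5

Derivation:
Step 1: prey: 45+18-20=43; pred: 9+4-4=9
Step 2: prey: 43+17-19=41; pred: 9+3-4=8
Step 3: prey: 41+16-16=41; pred: 8+3-4=7
Step 4: prey: 41+16-14=43; pred: 7+2-3=6
Step 5: prey: 43+17-12=48; pred: 6+2-3=5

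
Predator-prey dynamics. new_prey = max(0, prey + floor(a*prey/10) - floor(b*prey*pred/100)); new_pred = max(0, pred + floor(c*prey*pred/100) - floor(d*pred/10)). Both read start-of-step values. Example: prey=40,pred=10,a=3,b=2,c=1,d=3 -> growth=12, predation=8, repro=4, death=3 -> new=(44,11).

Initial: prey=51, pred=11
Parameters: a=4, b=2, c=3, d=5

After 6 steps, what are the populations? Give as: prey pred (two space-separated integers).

Answer: 0 34

Derivation:
Step 1: prey: 51+20-11=60; pred: 11+16-5=22
Step 2: prey: 60+24-26=58; pred: 22+39-11=50
Step 3: prey: 58+23-58=23; pred: 50+87-25=112
Step 4: prey: 23+9-51=0; pred: 112+77-56=133
Step 5: prey: 0+0-0=0; pred: 133+0-66=67
Step 6: prey: 0+0-0=0; pred: 67+0-33=34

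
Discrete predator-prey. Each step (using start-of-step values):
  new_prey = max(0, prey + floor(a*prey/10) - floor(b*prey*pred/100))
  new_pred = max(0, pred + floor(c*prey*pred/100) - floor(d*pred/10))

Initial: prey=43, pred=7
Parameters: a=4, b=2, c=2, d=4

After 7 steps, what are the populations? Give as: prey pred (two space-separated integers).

Step 1: prey: 43+17-6=54; pred: 7+6-2=11
Step 2: prey: 54+21-11=64; pred: 11+11-4=18
Step 3: prey: 64+25-23=66; pred: 18+23-7=34
Step 4: prey: 66+26-44=48; pred: 34+44-13=65
Step 5: prey: 48+19-62=5; pred: 65+62-26=101
Step 6: prey: 5+2-10=0; pred: 101+10-40=71
Step 7: prey: 0+0-0=0; pred: 71+0-28=43

Answer: 0 43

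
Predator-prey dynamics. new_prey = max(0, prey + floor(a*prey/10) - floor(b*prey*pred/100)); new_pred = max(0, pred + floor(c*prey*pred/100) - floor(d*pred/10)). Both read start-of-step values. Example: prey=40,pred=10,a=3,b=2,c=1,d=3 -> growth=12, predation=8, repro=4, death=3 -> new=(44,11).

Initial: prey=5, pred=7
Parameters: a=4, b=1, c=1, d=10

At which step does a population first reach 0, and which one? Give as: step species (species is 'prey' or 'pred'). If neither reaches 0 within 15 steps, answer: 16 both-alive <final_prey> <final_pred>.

Step 1: prey: 5+2-0=7; pred: 7+0-7=0
First extinction: pred at step 1

Answer: 1 pred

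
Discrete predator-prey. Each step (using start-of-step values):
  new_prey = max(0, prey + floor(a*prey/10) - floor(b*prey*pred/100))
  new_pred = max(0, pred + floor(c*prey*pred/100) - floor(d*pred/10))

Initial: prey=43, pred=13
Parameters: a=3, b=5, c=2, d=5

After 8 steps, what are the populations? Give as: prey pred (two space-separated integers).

Step 1: prey: 43+12-27=28; pred: 13+11-6=18
Step 2: prey: 28+8-25=11; pred: 18+10-9=19
Step 3: prey: 11+3-10=4; pred: 19+4-9=14
Step 4: prey: 4+1-2=3; pred: 14+1-7=8
Step 5: prey: 3+0-1=2; pred: 8+0-4=4
Step 6: prey: 2+0-0=2; pred: 4+0-2=2
Step 7: prey: 2+0-0=2; pred: 2+0-1=1
Step 8: prey: 2+0-0=2; pred: 1+0-0=1

Answer: 2 1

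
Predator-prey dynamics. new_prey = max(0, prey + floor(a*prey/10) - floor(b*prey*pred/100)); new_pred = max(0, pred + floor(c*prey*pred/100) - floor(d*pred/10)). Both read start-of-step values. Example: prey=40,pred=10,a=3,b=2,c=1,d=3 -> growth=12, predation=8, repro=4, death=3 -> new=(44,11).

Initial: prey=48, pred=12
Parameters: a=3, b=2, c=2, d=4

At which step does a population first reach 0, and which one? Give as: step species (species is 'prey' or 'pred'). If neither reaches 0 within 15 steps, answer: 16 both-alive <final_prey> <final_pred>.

Step 1: prey: 48+14-11=51; pred: 12+11-4=19
Step 2: prey: 51+15-19=47; pred: 19+19-7=31
Step 3: prey: 47+14-29=32; pred: 31+29-12=48
Step 4: prey: 32+9-30=11; pred: 48+30-19=59
Step 5: prey: 11+3-12=2; pred: 59+12-23=48
Step 6: prey: 2+0-1=1; pred: 48+1-19=30
Step 7: prey: 1+0-0=1; pred: 30+0-12=18
Step 8: prey: 1+0-0=1; pred: 18+0-7=11
Step 9: prey: 1+0-0=1; pred: 11+0-4=7
Step 10: prey: 1+0-0=1; pred: 7+0-2=5
Step 11: prey: 1+0-0=1; pred: 5+0-2=3
Step 12: prey: 1+0-0=1; pred: 3+0-1=2
Step 13: prey: 1+0-0=1; pred: 2+0-0=2
Steps 14-15: state stable at prey=1, pred=2 (no change)
No extinction within 15 steps

Answer: 16 both-alive 1 2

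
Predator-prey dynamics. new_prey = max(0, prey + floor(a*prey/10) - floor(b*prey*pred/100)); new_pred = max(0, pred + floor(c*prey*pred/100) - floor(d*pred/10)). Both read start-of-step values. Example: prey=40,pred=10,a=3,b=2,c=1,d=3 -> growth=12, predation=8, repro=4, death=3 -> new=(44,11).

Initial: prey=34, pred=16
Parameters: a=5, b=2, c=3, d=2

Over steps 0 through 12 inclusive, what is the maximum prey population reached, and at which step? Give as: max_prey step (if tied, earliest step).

Step 1: prey: 34+17-10=41; pred: 16+16-3=29
Step 2: prey: 41+20-23=38; pred: 29+35-5=59
Step 3: prey: 38+19-44=13; pred: 59+67-11=115
Step 4: prey: 13+6-29=0; pred: 115+44-23=136
Step 5: prey: 0+0-0=0; pred: 136+0-27=109
Step 6: prey: 0+0-0=0; pred: 109+0-21=88
Step 7: prey: 0+0-0=0; pred: 88+0-17=71
Step 8: prey: 0+0-0=0; pred: 71+0-14=57
Step 9: prey: 0+0-0=0; pred: 57+0-11=46
Step 10: prey: 0+0-0=0; pred: 46+0-9=37
Step 11: prey: 0+0-0=0; pred: 37+0-7=30
Step 12: prey: 0+0-0=0; pred: 30+0-6=24
Max prey = 41 at step 1

Answer: 41 1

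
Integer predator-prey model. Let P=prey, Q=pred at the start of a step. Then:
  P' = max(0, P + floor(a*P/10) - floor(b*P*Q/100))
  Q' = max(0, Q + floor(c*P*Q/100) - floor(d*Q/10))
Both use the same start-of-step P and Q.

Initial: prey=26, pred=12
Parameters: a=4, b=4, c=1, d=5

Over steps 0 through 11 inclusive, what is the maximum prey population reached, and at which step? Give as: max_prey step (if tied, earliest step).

Answer: 141 11

Derivation:
Step 1: prey: 26+10-12=24; pred: 12+3-6=9
Step 2: prey: 24+9-8=25; pred: 9+2-4=7
Step 3: prey: 25+10-7=28; pred: 7+1-3=5
Step 4: prey: 28+11-5=34; pred: 5+1-2=4
Step 5: prey: 34+13-5=42; pred: 4+1-2=3
Step 6: prey: 42+16-5=53; pred: 3+1-1=3
Step 7: prey: 53+21-6=68; pred: 3+1-1=3
Step 8: prey: 68+27-8=87; pred: 3+2-1=4
Step 9: prey: 87+34-13=108; pred: 4+3-2=5
Step 10: prey: 108+43-21=130; pred: 5+5-2=8
Step 11: prey: 130+52-41=141; pred: 8+10-4=14
Max prey = 141 at step 11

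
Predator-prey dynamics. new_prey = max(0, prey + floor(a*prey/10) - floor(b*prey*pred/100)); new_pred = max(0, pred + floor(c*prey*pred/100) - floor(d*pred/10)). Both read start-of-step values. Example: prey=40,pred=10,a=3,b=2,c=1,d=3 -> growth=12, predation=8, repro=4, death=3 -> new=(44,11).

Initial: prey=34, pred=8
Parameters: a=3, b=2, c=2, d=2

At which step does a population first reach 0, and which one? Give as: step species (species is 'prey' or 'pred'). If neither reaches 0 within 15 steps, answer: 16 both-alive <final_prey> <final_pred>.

Answer: 6 prey

Derivation:
Step 1: prey: 34+10-5=39; pred: 8+5-1=12
Step 2: prey: 39+11-9=41; pred: 12+9-2=19
Step 3: prey: 41+12-15=38; pred: 19+15-3=31
Step 4: prey: 38+11-23=26; pred: 31+23-6=48
Step 5: prey: 26+7-24=9; pred: 48+24-9=63
Step 6: prey: 9+2-11=0; pred: 63+11-12=62
First extinction: prey at step 6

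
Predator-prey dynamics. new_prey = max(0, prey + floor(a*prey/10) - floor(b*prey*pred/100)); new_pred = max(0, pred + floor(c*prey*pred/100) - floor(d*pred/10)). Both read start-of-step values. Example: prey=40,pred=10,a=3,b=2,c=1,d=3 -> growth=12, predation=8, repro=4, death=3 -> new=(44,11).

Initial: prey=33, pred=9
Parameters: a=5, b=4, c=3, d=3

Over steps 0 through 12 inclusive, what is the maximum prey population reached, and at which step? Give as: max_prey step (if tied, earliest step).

Answer: 38 1

Derivation:
Step 1: prey: 33+16-11=38; pred: 9+8-2=15
Step 2: prey: 38+19-22=35; pred: 15+17-4=28
Step 3: prey: 35+17-39=13; pred: 28+29-8=49
Step 4: prey: 13+6-25=0; pred: 49+19-14=54
Step 5: prey: 0+0-0=0; pred: 54+0-16=38
Step 6: prey: 0+0-0=0; pred: 38+0-11=27
Step 7: prey: 0+0-0=0; pred: 27+0-8=19
Step 8: prey: 0+0-0=0; pred: 19+0-5=14
Step 9: prey: 0+0-0=0; pred: 14+0-4=10
Step 10: prey: 0+0-0=0; pred: 10+0-3=7
Step 11: prey: 0+0-0=0; pred: 7+0-2=5
Step 12: prey: 0+0-0=0; pred: 5+0-1=4
Max prey = 38 at step 1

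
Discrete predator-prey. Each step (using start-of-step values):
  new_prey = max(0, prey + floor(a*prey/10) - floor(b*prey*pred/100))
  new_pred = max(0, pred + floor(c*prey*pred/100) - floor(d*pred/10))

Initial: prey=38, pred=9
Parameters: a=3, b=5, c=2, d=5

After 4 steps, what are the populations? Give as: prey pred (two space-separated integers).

Answer: 10 11

Derivation:
Step 1: prey: 38+11-17=32; pred: 9+6-4=11
Step 2: prey: 32+9-17=24; pred: 11+7-5=13
Step 3: prey: 24+7-15=16; pred: 13+6-6=13
Step 4: prey: 16+4-10=10; pred: 13+4-6=11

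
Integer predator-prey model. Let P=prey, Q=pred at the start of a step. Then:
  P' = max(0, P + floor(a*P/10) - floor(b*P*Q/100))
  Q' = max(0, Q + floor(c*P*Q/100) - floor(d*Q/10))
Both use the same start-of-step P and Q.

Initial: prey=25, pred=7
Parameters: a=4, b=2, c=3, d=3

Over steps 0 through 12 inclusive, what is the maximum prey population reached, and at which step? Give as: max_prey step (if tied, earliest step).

Answer: 41 3

Derivation:
Step 1: prey: 25+10-3=32; pred: 7+5-2=10
Step 2: prey: 32+12-6=38; pred: 10+9-3=16
Step 3: prey: 38+15-12=41; pred: 16+18-4=30
Step 4: prey: 41+16-24=33; pred: 30+36-9=57
Step 5: prey: 33+13-37=9; pred: 57+56-17=96
Step 6: prey: 9+3-17=0; pred: 96+25-28=93
Step 7: prey: 0+0-0=0; pred: 93+0-27=66
Step 8: prey: 0+0-0=0; pred: 66+0-19=47
Step 9: prey: 0+0-0=0; pred: 47+0-14=33
Step 10: prey: 0+0-0=0; pred: 33+0-9=24
Step 11: prey: 0+0-0=0; pred: 24+0-7=17
Step 12: prey: 0+0-0=0; pred: 17+0-5=12
Max prey = 41 at step 3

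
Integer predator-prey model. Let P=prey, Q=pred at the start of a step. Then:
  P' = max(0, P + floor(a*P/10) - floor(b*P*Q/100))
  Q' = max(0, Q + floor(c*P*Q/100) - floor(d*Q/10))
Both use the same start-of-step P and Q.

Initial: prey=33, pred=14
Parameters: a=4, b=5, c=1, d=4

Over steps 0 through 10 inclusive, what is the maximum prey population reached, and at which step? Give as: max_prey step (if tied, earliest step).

Step 1: prey: 33+13-23=23; pred: 14+4-5=13
Step 2: prey: 23+9-14=18; pred: 13+2-5=10
Step 3: prey: 18+7-9=16; pred: 10+1-4=7
Step 4: prey: 16+6-5=17; pred: 7+1-2=6
Step 5: prey: 17+6-5=18; pred: 6+1-2=5
Step 6: prey: 18+7-4=21; pred: 5+0-2=3
Step 7: prey: 21+8-3=26; pred: 3+0-1=2
Step 8: prey: 26+10-2=34; pred: 2+0-0=2
Step 9: prey: 34+13-3=44; pred: 2+0-0=2
Step 10: prey: 44+17-4=57; pred: 2+0-0=2
Max prey = 57 at step 10

Answer: 57 10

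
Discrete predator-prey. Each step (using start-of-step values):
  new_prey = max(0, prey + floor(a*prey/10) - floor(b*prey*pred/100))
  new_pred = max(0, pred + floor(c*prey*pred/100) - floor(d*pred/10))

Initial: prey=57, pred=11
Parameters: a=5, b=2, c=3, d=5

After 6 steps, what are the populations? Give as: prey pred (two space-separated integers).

Answer: 0 44

Derivation:
Step 1: prey: 57+28-12=73; pred: 11+18-5=24
Step 2: prey: 73+36-35=74; pred: 24+52-12=64
Step 3: prey: 74+37-94=17; pred: 64+142-32=174
Step 4: prey: 17+8-59=0; pred: 174+88-87=175
Step 5: prey: 0+0-0=0; pred: 175+0-87=88
Step 6: prey: 0+0-0=0; pred: 88+0-44=44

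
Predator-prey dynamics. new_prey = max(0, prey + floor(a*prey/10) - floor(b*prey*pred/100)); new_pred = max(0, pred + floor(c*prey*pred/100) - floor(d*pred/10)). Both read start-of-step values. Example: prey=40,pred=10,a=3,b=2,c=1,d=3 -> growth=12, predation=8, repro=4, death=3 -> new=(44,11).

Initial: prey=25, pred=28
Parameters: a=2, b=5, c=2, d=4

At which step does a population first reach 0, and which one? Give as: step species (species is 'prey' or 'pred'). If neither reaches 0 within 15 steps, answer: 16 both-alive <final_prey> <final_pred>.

Step 1: prey: 25+5-35=0; pred: 28+14-11=31
First extinction: prey at step 1

Answer: 1 prey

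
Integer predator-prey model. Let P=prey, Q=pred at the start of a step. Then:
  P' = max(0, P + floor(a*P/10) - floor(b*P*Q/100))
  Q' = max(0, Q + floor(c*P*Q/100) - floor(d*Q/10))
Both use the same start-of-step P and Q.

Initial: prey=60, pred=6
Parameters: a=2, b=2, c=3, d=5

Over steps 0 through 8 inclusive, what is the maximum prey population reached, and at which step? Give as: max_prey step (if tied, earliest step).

Answer: 65 1

Derivation:
Step 1: prey: 60+12-7=65; pred: 6+10-3=13
Step 2: prey: 65+13-16=62; pred: 13+25-6=32
Step 3: prey: 62+12-39=35; pred: 32+59-16=75
Step 4: prey: 35+7-52=0; pred: 75+78-37=116
Step 5: prey: 0+0-0=0; pred: 116+0-58=58
Step 6: prey: 0+0-0=0; pred: 58+0-29=29
Step 7: prey: 0+0-0=0; pred: 29+0-14=15
Step 8: prey: 0+0-0=0; pred: 15+0-7=8
Max prey = 65 at step 1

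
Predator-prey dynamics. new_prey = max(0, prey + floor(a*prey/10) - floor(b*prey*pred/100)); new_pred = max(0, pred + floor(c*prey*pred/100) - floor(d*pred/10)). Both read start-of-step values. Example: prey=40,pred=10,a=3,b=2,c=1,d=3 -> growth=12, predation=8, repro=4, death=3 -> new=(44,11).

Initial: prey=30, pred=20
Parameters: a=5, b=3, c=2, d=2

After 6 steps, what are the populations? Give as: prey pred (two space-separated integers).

Answer: 0 28

Derivation:
Step 1: prey: 30+15-18=27; pred: 20+12-4=28
Step 2: prey: 27+13-22=18; pred: 28+15-5=38
Step 3: prey: 18+9-20=7; pred: 38+13-7=44
Step 4: prey: 7+3-9=1; pred: 44+6-8=42
Step 5: prey: 1+0-1=0; pred: 42+0-8=34
Step 6: prey: 0+0-0=0; pred: 34+0-6=28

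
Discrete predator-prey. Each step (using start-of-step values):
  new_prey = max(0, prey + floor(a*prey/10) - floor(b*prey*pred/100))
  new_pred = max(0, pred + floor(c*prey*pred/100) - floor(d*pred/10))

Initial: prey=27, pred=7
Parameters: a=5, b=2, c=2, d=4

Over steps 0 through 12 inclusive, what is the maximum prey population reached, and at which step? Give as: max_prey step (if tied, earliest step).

Answer: 77 4

Derivation:
Step 1: prey: 27+13-3=37; pred: 7+3-2=8
Step 2: prey: 37+18-5=50; pred: 8+5-3=10
Step 3: prey: 50+25-10=65; pred: 10+10-4=16
Step 4: prey: 65+32-20=77; pred: 16+20-6=30
Step 5: prey: 77+38-46=69; pred: 30+46-12=64
Step 6: prey: 69+34-88=15; pred: 64+88-25=127
Step 7: prey: 15+7-38=0; pred: 127+38-50=115
Step 8: prey: 0+0-0=0; pred: 115+0-46=69
Step 9: prey: 0+0-0=0; pred: 69+0-27=42
Step 10: prey: 0+0-0=0; pred: 42+0-16=26
Step 11: prey: 0+0-0=0; pred: 26+0-10=16
Step 12: prey: 0+0-0=0; pred: 16+0-6=10
Max prey = 77 at step 4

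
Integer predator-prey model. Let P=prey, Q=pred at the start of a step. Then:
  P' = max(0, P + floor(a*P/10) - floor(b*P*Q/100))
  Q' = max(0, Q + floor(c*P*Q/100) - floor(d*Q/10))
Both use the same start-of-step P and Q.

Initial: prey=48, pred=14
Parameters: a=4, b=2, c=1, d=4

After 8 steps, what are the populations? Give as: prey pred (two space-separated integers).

Step 1: prey: 48+19-13=54; pred: 14+6-5=15
Step 2: prey: 54+21-16=59; pred: 15+8-6=17
Step 3: prey: 59+23-20=62; pred: 17+10-6=21
Step 4: prey: 62+24-26=60; pred: 21+13-8=26
Step 5: prey: 60+24-31=53; pred: 26+15-10=31
Step 6: prey: 53+21-32=42; pred: 31+16-12=35
Step 7: prey: 42+16-29=29; pred: 35+14-14=35
Step 8: prey: 29+11-20=20; pred: 35+10-14=31

Answer: 20 31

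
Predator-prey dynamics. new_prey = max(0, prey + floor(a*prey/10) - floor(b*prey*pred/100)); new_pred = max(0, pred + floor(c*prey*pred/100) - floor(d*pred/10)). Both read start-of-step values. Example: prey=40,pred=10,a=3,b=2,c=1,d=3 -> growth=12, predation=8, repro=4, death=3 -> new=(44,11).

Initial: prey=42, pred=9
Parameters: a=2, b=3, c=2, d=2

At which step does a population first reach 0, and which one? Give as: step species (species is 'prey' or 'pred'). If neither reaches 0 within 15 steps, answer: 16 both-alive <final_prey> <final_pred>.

Answer: 5 prey

Derivation:
Step 1: prey: 42+8-11=39; pred: 9+7-1=15
Step 2: prey: 39+7-17=29; pred: 15+11-3=23
Step 3: prey: 29+5-20=14; pred: 23+13-4=32
Step 4: prey: 14+2-13=3; pred: 32+8-6=34
Step 5: prey: 3+0-3=0; pred: 34+2-6=30
First extinction: prey at step 5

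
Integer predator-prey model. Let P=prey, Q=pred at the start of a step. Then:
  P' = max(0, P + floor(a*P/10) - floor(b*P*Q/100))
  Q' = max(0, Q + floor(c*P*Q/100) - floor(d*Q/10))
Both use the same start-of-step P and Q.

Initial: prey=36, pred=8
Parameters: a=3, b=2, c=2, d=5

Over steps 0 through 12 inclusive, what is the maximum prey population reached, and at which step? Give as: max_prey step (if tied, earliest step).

Answer: 48 3

Derivation:
Step 1: prey: 36+10-5=41; pred: 8+5-4=9
Step 2: prey: 41+12-7=46; pred: 9+7-4=12
Step 3: prey: 46+13-11=48; pred: 12+11-6=17
Step 4: prey: 48+14-16=46; pred: 17+16-8=25
Step 5: prey: 46+13-23=36; pred: 25+23-12=36
Step 6: prey: 36+10-25=21; pred: 36+25-18=43
Step 7: prey: 21+6-18=9; pred: 43+18-21=40
Step 8: prey: 9+2-7=4; pred: 40+7-20=27
Step 9: prey: 4+1-2=3; pred: 27+2-13=16
Step 10: prey: 3+0-0=3; pred: 16+0-8=8
Step 11: prey: 3+0-0=3; pred: 8+0-4=4
Step 12: prey: 3+0-0=3; pred: 4+0-2=2
Max prey = 48 at step 3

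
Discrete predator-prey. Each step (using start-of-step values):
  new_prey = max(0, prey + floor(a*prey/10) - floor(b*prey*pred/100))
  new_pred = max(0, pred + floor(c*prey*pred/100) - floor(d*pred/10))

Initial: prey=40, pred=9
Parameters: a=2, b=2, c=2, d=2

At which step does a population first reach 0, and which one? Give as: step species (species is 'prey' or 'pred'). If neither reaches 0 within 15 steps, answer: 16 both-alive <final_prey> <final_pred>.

Step 1: prey: 40+8-7=41; pred: 9+7-1=15
Step 2: prey: 41+8-12=37; pred: 15+12-3=24
Step 3: prey: 37+7-17=27; pred: 24+17-4=37
Step 4: prey: 27+5-19=13; pred: 37+19-7=49
Step 5: prey: 13+2-12=3; pred: 49+12-9=52
Step 6: prey: 3+0-3=0; pred: 52+3-10=45
First extinction: prey at step 6

Answer: 6 prey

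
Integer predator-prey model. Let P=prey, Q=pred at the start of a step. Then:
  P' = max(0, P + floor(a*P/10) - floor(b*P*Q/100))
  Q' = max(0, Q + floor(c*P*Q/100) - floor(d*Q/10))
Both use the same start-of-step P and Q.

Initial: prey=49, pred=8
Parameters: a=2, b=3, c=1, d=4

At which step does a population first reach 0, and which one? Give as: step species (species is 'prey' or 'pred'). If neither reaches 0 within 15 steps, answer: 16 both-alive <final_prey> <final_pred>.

Step 1: prey: 49+9-11=47; pred: 8+3-3=8
Step 2: prey: 47+9-11=45; pred: 8+3-3=8
Step 3: prey: 45+9-10=44; pred: 8+3-3=8
Step 4: prey: 44+8-10=42; pred: 8+3-3=8
Step 5: prey: 42+8-10=40; pred: 8+3-3=8
Step 6: prey: 40+8-9=39; pred: 8+3-3=8
Step 7: prey: 39+7-9=37; pred: 8+3-3=8
Step 8: prey: 37+7-8=36; pred: 8+2-3=7
Step 9: prey: 36+7-7=36; pred: 7+2-2=7
Steps 10-15: state stable at prey=36, pred=7 (no change)
No extinction within 15 steps

Answer: 16 both-alive 36 7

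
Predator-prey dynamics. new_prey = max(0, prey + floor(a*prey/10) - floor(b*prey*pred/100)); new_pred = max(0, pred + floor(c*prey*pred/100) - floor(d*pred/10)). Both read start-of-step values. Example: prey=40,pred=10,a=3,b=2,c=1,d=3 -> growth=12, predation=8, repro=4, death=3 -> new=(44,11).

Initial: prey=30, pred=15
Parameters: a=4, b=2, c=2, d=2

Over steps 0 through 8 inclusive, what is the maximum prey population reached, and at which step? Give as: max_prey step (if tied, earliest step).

Answer: 33 1

Derivation:
Step 1: prey: 30+12-9=33; pred: 15+9-3=21
Step 2: prey: 33+13-13=33; pred: 21+13-4=30
Step 3: prey: 33+13-19=27; pred: 30+19-6=43
Step 4: prey: 27+10-23=14; pred: 43+23-8=58
Step 5: prey: 14+5-16=3; pred: 58+16-11=63
Step 6: prey: 3+1-3=1; pred: 63+3-12=54
Step 7: prey: 1+0-1=0; pred: 54+1-10=45
Step 8: prey: 0+0-0=0; pred: 45+0-9=36
Max prey = 33 at step 1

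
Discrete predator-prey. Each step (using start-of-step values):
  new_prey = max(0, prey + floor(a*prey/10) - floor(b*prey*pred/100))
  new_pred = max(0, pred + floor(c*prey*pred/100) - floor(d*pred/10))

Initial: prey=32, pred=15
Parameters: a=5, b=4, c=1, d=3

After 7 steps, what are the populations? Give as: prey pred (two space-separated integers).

Step 1: prey: 32+16-19=29; pred: 15+4-4=15
Step 2: prey: 29+14-17=26; pred: 15+4-4=15
Step 3: prey: 26+13-15=24; pred: 15+3-4=14
Step 4: prey: 24+12-13=23; pred: 14+3-4=13
Step 5: prey: 23+11-11=23; pred: 13+2-3=12
Step 6: prey: 23+11-11=23; pred: 12+2-3=11
Step 7: prey: 23+11-10=24; pred: 11+2-3=10

Answer: 24 10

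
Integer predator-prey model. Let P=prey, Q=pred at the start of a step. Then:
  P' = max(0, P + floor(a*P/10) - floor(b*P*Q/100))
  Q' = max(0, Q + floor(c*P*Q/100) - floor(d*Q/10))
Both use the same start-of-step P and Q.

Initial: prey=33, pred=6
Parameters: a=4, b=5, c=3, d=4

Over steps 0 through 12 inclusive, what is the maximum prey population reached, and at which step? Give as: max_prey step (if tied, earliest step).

Step 1: prey: 33+13-9=37; pred: 6+5-2=9
Step 2: prey: 37+14-16=35; pred: 9+9-3=15
Step 3: prey: 35+14-26=23; pred: 15+15-6=24
Step 4: prey: 23+9-27=5; pred: 24+16-9=31
Step 5: prey: 5+2-7=0; pred: 31+4-12=23
Step 6: prey: 0+0-0=0; pred: 23+0-9=14
Step 7: prey: 0+0-0=0; pred: 14+0-5=9
Step 8: prey: 0+0-0=0; pred: 9+0-3=6
Step 9: prey: 0+0-0=0; pred: 6+0-2=4
Step 10: prey: 0+0-0=0; pred: 4+0-1=3
Step 11: prey: 0+0-0=0; pred: 3+0-1=2
Step 12: prey: 0+0-0=0; pred: 2+0-0=2
Max prey = 37 at step 1

Answer: 37 1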